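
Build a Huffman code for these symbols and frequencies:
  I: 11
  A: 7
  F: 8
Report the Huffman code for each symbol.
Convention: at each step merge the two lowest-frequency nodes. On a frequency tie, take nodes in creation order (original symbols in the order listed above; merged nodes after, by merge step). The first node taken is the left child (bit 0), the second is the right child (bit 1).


Huffman tree construction:
Step 1: Merge A(7) + F(8) = 15
Step 2: Merge I(11) + (A+F)(15) = 26
Read each symbol's code off the tree from the root (left child = 0, right child = 1).

Codes:
  I: 0 (length 1)
  A: 10 (length 2)
  F: 11 (length 2)
Average code length: 41/26 = 1.5769 bits/symbol


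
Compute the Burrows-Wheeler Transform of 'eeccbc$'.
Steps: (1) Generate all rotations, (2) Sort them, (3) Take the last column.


Rotations (sorted):
  0: $eeccbc -> last char: c
  1: bc$eecc -> last char: c
  2: c$eeccb -> last char: b
  3: cbc$eec -> last char: c
  4: ccbc$ee -> last char: e
  5: eccbc$e -> last char: e
  6: eeccbc$ -> last char: $


BWT = ccbcee$


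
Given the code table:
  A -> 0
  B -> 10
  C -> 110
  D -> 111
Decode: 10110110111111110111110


Decoding:
10 -> B
110 -> C
110 -> C
111 -> D
111 -> D
110 -> C
111 -> D
110 -> C


Result: BCCDDCDC


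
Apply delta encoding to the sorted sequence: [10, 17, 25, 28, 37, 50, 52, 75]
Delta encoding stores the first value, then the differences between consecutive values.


First value: 10
Deltas:
  17 - 10 = 7
  25 - 17 = 8
  28 - 25 = 3
  37 - 28 = 9
  50 - 37 = 13
  52 - 50 = 2
  75 - 52 = 23


Delta encoded: [10, 7, 8, 3, 9, 13, 2, 23]


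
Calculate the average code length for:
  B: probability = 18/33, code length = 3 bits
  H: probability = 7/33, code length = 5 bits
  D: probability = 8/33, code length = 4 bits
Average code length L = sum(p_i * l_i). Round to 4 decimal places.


Weighted contributions p_i * l_i:
  B: (18/33) * 3 = 54/33
  H: (7/33) * 5 = 35/33
  D: (8/33) * 4 = 32/33
Sum = (54 + 35 + 32)/33 = 121/33

L = 121/33 = 3.6667 bits/symbol


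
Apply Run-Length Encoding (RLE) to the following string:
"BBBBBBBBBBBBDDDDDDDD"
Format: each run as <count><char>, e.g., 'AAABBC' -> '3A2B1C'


Scanning runs left to right:
  i=0: run of 'B' x 12 -> '12B'
  i=12: run of 'D' x 8 -> '8D'

RLE = 12B8D


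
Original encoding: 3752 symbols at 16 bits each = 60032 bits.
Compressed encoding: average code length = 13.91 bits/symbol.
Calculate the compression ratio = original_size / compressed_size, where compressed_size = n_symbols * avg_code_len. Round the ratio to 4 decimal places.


original_size = n_symbols * orig_bits = 3752 * 16 = 60032 bits
compressed_size = n_symbols * avg_code_len = 3752 * 13.91 = 52190.32 bits
ratio = original_size / compressed_size = 60032 / 52190.32 = 1.1503

Compression ratio = 1.1503


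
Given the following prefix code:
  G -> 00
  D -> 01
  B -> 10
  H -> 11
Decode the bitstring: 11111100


Decoding step by step:
Bits 11 -> H
Bits 11 -> H
Bits 11 -> H
Bits 00 -> G


Decoded message: HHHG


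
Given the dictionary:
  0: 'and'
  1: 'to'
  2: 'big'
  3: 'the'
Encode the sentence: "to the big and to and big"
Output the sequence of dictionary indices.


Look up each word in the dictionary:
  'to' -> 1
  'the' -> 3
  'big' -> 2
  'and' -> 0
  'to' -> 1
  'and' -> 0
  'big' -> 2

Encoded: [1, 3, 2, 0, 1, 0, 2]


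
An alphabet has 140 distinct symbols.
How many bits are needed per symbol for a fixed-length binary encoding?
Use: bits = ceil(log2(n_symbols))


log2(140) = 7.1293
Bracket: 2^7 = 128 < 140 <= 2^8 = 256
So ceil(log2(140)) = 8

bits = ceil(log2(140)) = ceil(7.1293) = 8 bits


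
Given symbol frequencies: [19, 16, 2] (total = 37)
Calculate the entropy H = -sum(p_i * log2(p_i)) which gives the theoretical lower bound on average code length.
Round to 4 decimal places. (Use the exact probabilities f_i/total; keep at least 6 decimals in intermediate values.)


Per-symbol terms -p_i * log2(p_i) with p_i = f_i/37:
  p = 19/37 = 0.513514: log2(p) = -0.961526, -p*log2(p) = 0.493757
  p = 16/37 = 0.432432: log2(p) = -1.209453, -p*log2(p) = 0.523007
  p = 2/37 = 0.054054: log2(p) = -4.209453, -p*log2(p) = 0.227538
H = 0.493757 + 0.523007 + 0.227538 = 1.244302

H = 1.2443 bits/symbol


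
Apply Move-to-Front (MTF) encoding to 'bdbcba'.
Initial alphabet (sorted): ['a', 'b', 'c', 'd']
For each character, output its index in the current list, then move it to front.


MTF encoding:
'b': index 1 in ['a', 'b', 'c', 'd'] -> ['b', 'a', 'c', 'd']
'd': index 3 in ['b', 'a', 'c', 'd'] -> ['d', 'b', 'a', 'c']
'b': index 1 in ['d', 'b', 'a', 'c'] -> ['b', 'd', 'a', 'c']
'c': index 3 in ['b', 'd', 'a', 'c'] -> ['c', 'b', 'd', 'a']
'b': index 1 in ['c', 'b', 'd', 'a'] -> ['b', 'c', 'd', 'a']
'a': index 3 in ['b', 'c', 'd', 'a'] -> ['a', 'b', 'c', 'd']


Output: [1, 3, 1, 3, 1, 3]


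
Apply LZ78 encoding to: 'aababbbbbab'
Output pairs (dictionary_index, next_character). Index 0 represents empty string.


LZ78 encoding steps:
Dictionary: {0: ''}
Step 1: w='' (idx 0), next='a' -> output (0, 'a'), add 'a' as idx 1
Step 2: w='a' (idx 1), next='b' -> output (1, 'b'), add 'ab' as idx 2
Step 3: w='ab' (idx 2), next='b' -> output (2, 'b'), add 'abb' as idx 3
Step 4: w='' (idx 0), next='b' -> output (0, 'b'), add 'b' as idx 4
Step 5: w='b' (idx 4), next='b' -> output (4, 'b'), add 'bb' as idx 5
Step 6: w='ab' (idx 2), end of input -> output (2, '')


Encoded: [(0, 'a'), (1, 'b'), (2, 'b'), (0, 'b'), (4, 'b'), (2, '')]


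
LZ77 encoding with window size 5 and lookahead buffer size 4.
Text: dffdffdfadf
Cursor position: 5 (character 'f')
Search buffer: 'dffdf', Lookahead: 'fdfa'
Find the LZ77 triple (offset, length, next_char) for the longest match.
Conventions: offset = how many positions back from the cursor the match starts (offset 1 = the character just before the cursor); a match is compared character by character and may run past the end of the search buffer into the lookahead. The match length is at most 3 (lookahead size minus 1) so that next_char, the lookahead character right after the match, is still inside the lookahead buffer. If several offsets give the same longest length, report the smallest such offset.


Try each offset into the search buffer:
  offset=1 (pos 4, char 'f'): match length 1
  offset=2 (pos 3, char 'd'): match length 0
  offset=3 (pos 2, char 'f'): match length 3
  offset=4 (pos 1, char 'f'): match length 1
  offset=5 (pos 0, char 'd'): match length 0
Longest match has length 3 at offset 3.
next_char = character at position 5 + 3 = 8 -> 'a'

Best match: offset=3, length=3 (matching 'fdf' starting at position 2)
LZ77 triple: (3, 3, 'a')


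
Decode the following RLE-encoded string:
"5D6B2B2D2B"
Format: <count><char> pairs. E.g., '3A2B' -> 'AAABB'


Expanding each <count><char> pair:
  5D -> 'DDDDD'
  6B -> 'BBBBBB'
  2B -> 'BB'
  2D -> 'DD'
  2B -> 'BB'

Decoded = DDDDDBBBBBBBBDDBB


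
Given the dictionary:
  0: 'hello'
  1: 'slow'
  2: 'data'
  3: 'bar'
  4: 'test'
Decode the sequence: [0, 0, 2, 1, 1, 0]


Look up each index in the dictionary:
  0 -> 'hello'
  0 -> 'hello'
  2 -> 'data'
  1 -> 'slow'
  1 -> 'slow'
  0 -> 'hello'

Decoded: "hello hello data slow slow hello"


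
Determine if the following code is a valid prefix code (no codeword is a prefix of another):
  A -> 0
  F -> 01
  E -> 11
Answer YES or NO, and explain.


Checking each pair (does one codeword prefix another?):
  A='0' vs F='01': prefix -- VIOLATION

NO -- this is NOT a valid prefix code. A (0) is a prefix of F (01).


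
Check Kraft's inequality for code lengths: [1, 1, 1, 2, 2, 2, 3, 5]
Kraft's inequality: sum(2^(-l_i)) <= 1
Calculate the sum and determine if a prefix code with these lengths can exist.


Sum = 2^(-1) + 2^(-1) + 2^(-1) + 2^(-2) + 2^(-2) + 2^(-2) + 2^(-3) + 2^(-5)
    = 0.5 + 0.5 + 0.5 + 0.25 + 0.25 + 0.25 + 0.125 + 0.03125
    = 77/32 = 2.40625
Since 2.40625 > 1, Kraft's inequality is NOT satisfied.
A prefix code with these lengths CANNOT exist.

Kraft sum = 2.40625. Not satisfied.


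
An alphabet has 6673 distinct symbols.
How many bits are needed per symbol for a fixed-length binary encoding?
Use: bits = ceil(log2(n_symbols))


log2(6673) = 12.7041
Bracket: 2^12 = 4096 < 6673 <= 2^13 = 8192
So ceil(log2(6673)) = 13

bits = ceil(log2(6673)) = ceil(12.7041) = 13 bits


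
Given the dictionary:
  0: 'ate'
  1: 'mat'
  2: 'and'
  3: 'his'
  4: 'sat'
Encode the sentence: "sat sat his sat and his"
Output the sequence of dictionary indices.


Look up each word in the dictionary:
  'sat' -> 4
  'sat' -> 4
  'his' -> 3
  'sat' -> 4
  'and' -> 2
  'his' -> 3

Encoded: [4, 4, 3, 4, 2, 3]


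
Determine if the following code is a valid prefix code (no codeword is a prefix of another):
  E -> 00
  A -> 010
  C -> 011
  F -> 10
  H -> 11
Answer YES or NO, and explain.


Checking each pair (does one codeword prefix another?):
  E='00' vs A='010': no prefix
  E='00' vs C='011': no prefix
  E='00' vs F='10': no prefix
  E='00' vs H='11': no prefix
  A='010' vs E='00': no prefix
  A='010' vs C='011': no prefix
  A='010' vs F='10': no prefix
  A='010' vs H='11': no prefix
  C='011' vs E='00': no prefix
  C='011' vs A='010': no prefix
  C='011' vs F='10': no prefix
  C='011' vs H='11': no prefix
  F='10' vs E='00': no prefix
  F='10' vs A='010': no prefix
  F='10' vs C='011': no prefix
  F='10' vs H='11': no prefix
  H='11' vs E='00': no prefix
  H='11' vs A='010': no prefix
  H='11' vs C='011': no prefix
  H='11' vs F='10': no prefix
No violation found over all pairs.

YES -- this is a valid prefix code. No codeword is a prefix of any other codeword.


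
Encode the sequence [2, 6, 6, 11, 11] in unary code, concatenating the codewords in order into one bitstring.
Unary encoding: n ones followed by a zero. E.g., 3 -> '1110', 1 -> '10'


Encode each number as n ones followed by a terminating 0:
  2 -> 110 (3 bits)
  6 -> 1111110 (7 bits)
  6 -> 1111110 (7 bits)
  11 -> 111111111110 (12 bits)
  11 -> 111111111110 (12 bits)
Total length = 3 + 7 + 7 + 12 + 12 = 41 bits.

Unary([2, 6, 6, 11, 11]) = 11011111101111110111111111110111111111110 (41 bits)


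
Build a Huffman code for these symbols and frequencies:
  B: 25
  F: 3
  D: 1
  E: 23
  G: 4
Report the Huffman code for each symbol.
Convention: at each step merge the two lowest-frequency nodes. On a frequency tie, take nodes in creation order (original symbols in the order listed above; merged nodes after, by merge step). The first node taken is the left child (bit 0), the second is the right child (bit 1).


Huffman tree construction:
Step 1: Merge D(1) + F(3) = 4
Step 2: Merge G(4) + (D+F)(4) = 8
Step 3: Merge (G+(D+F))(8) + E(23) = 31
Step 4: Merge B(25) + ((G+(D+F))+E)(31) = 56
Read each symbol's code off the tree from the root (left child = 0, right child = 1).

Codes:
  B: 0 (length 1)
  F: 1011 (length 4)
  D: 1010 (length 4)
  E: 11 (length 2)
  G: 100 (length 3)
Average code length: 99/56 = 1.7679 bits/symbol


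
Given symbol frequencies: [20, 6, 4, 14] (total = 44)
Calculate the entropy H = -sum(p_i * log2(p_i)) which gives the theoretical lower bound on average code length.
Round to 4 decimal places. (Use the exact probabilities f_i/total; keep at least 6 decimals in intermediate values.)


Per-symbol terms -p_i * log2(p_i) with p_i = f_i/44:
  p = 20/44 = 0.454545: log2(p) = -1.137504, -p*log2(p) = 0.517047
  p = 6/44 = 0.136364: log2(p) = -2.874469, -p*log2(p) = 0.391973
  p = 4/44 = 0.090909: log2(p) = -3.459432, -p*log2(p) = 0.314494
  p = 14/44 = 0.318182: log2(p) = -1.652077, -p*log2(p) = 0.525661
H = 0.517047 + 0.391973 + 0.314494 + 0.525661 = 1.749175

H = 1.7492 bits/symbol


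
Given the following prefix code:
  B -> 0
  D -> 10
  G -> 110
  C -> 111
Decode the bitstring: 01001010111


Decoding step by step:
Bits 0 -> B
Bits 10 -> D
Bits 0 -> B
Bits 10 -> D
Bits 10 -> D
Bits 111 -> C


Decoded message: BDBDDC


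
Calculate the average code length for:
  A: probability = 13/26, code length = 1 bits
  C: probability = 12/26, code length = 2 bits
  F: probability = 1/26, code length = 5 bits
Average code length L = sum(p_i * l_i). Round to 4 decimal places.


Weighted contributions p_i * l_i:
  A: (13/26) * 1 = 13/26
  C: (12/26) * 2 = 24/26
  F: (1/26) * 5 = 5/26
Sum = (13 + 24 + 5)/26 = 42/26

L = 42/26 = 1.6154 bits/symbol


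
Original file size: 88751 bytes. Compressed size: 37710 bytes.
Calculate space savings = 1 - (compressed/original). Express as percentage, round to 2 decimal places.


ratio = compressed/original = 37710/88751 = 0.424897
savings = 1 - ratio = 1 - 0.424897 = 0.575103
as a percentage: 0.575103 * 100 = 57.51%

Space savings = 1 - 37710/88751 = 57.51%


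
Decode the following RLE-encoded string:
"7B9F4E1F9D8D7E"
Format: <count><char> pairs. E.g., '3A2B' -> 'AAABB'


Expanding each <count><char> pair:
  7B -> 'BBBBBBB'
  9F -> 'FFFFFFFFF'
  4E -> 'EEEE'
  1F -> 'F'
  9D -> 'DDDDDDDDD'
  8D -> 'DDDDDDDD'
  7E -> 'EEEEEEE'

Decoded = BBBBBBBFFFFFFFFFEEEEFDDDDDDDDDDDDDDDDDEEEEEEE


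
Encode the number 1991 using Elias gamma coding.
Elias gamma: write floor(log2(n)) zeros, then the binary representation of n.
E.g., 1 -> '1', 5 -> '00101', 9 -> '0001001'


num_bits = floor(log2(1991)) + 1 = 11
leading_zeros = num_bits - 1 = 10
binary(1991) = 11111000111

Elias gamma(1991) = '0000000000' + '11111000111' = 000000000011111000111 (21 bits)


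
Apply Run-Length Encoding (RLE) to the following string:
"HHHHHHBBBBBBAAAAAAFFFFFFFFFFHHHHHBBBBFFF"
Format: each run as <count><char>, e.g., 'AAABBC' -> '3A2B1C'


Scanning runs left to right:
  i=0: run of 'H' x 6 -> '6H'
  i=6: run of 'B' x 6 -> '6B'
  i=12: run of 'A' x 6 -> '6A'
  i=18: run of 'F' x 10 -> '10F'
  i=28: run of 'H' x 5 -> '5H'
  i=33: run of 'B' x 4 -> '4B'
  i=37: run of 'F' x 3 -> '3F'

RLE = 6H6B6A10F5H4B3F


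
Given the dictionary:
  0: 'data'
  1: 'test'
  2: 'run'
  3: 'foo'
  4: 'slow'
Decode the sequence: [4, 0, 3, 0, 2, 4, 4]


Look up each index in the dictionary:
  4 -> 'slow'
  0 -> 'data'
  3 -> 'foo'
  0 -> 'data'
  2 -> 'run'
  4 -> 'slow'
  4 -> 'slow'

Decoded: "slow data foo data run slow slow"


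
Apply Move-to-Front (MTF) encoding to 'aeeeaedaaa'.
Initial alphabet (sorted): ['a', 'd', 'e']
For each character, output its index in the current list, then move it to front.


MTF encoding:
'a': index 0 in ['a', 'd', 'e'] -> ['a', 'd', 'e']
'e': index 2 in ['a', 'd', 'e'] -> ['e', 'a', 'd']
'e': index 0 in ['e', 'a', 'd'] -> ['e', 'a', 'd']
'e': index 0 in ['e', 'a', 'd'] -> ['e', 'a', 'd']
'a': index 1 in ['e', 'a', 'd'] -> ['a', 'e', 'd']
'e': index 1 in ['a', 'e', 'd'] -> ['e', 'a', 'd']
'd': index 2 in ['e', 'a', 'd'] -> ['d', 'e', 'a']
'a': index 2 in ['d', 'e', 'a'] -> ['a', 'd', 'e']
'a': index 0 in ['a', 'd', 'e'] -> ['a', 'd', 'e']
'a': index 0 in ['a', 'd', 'e'] -> ['a', 'd', 'e']


Output: [0, 2, 0, 0, 1, 1, 2, 2, 0, 0]


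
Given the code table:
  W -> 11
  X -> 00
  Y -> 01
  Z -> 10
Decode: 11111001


Decoding:
11 -> W
11 -> W
10 -> Z
01 -> Y


Result: WWZY


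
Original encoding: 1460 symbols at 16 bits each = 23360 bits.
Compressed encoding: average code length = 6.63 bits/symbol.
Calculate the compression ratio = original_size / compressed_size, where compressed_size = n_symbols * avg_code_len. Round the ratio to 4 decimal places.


original_size = n_symbols * orig_bits = 1460 * 16 = 23360 bits
compressed_size = n_symbols * avg_code_len = 1460 * 6.63 = 9679.8 bits
ratio = original_size / compressed_size = 23360 / 9679.8 = 2.4133

Compression ratio = 2.4133


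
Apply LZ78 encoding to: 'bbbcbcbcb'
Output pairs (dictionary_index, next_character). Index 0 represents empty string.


LZ78 encoding steps:
Dictionary: {0: ''}
Step 1: w='' (idx 0), next='b' -> output (0, 'b'), add 'b' as idx 1
Step 2: w='b' (idx 1), next='b' -> output (1, 'b'), add 'bb' as idx 2
Step 3: w='' (idx 0), next='c' -> output (0, 'c'), add 'c' as idx 3
Step 4: w='b' (idx 1), next='c' -> output (1, 'c'), add 'bc' as idx 4
Step 5: w='bc' (idx 4), next='b' -> output (4, 'b'), add 'bcb' as idx 5


Encoded: [(0, 'b'), (1, 'b'), (0, 'c'), (1, 'c'), (4, 'b')]


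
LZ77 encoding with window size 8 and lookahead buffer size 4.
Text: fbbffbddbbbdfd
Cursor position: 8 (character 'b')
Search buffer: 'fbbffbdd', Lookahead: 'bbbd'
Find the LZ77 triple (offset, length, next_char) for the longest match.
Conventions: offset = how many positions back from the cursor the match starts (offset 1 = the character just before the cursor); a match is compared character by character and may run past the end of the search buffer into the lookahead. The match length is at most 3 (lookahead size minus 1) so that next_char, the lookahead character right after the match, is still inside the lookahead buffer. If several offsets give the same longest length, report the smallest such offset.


Try each offset into the search buffer:
  offset=1 (pos 7, char 'd'): match length 0
  offset=2 (pos 6, char 'd'): match length 0
  offset=3 (pos 5, char 'b'): match length 1
  offset=4 (pos 4, char 'f'): match length 0
  offset=5 (pos 3, char 'f'): match length 0
  offset=6 (pos 2, char 'b'): match length 1
  offset=7 (pos 1, char 'b'): match length 2
  offset=8 (pos 0, char 'f'): match length 0
Longest match has length 2 at offset 7.
next_char = character at position 8 + 2 = 10 -> 'b'

Best match: offset=7, length=2 (matching 'bb' starting at position 1)
LZ77 triple: (7, 2, 'b')


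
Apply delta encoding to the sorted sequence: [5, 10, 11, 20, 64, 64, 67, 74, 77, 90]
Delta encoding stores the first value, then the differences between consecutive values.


First value: 5
Deltas:
  10 - 5 = 5
  11 - 10 = 1
  20 - 11 = 9
  64 - 20 = 44
  64 - 64 = 0
  67 - 64 = 3
  74 - 67 = 7
  77 - 74 = 3
  90 - 77 = 13


Delta encoded: [5, 5, 1, 9, 44, 0, 3, 7, 3, 13]


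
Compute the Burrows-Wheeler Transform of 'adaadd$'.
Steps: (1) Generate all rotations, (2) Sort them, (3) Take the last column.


Rotations (sorted):
  0: $adaadd -> last char: d
  1: aadd$ad -> last char: d
  2: adaadd$ -> last char: $
  3: add$ada -> last char: a
  4: d$adaad -> last char: d
  5: daadd$a -> last char: a
  6: dd$adaa -> last char: a


BWT = dd$adaa


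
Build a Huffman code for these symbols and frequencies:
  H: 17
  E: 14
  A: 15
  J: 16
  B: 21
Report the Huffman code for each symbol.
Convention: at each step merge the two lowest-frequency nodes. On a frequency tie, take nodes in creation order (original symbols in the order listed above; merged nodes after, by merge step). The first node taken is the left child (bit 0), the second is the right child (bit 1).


Huffman tree construction:
Step 1: Merge E(14) + A(15) = 29
Step 2: Merge J(16) + H(17) = 33
Step 3: Merge B(21) + (E+A)(29) = 50
Step 4: Merge (J+H)(33) + (B+(E+A))(50) = 83
Read each symbol's code off the tree from the root (left child = 0, right child = 1).

Codes:
  H: 01 (length 2)
  E: 110 (length 3)
  A: 111 (length 3)
  J: 00 (length 2)
  B: 10 (length 2)
Average code length: 195/83 = 2.3494 bits/symbol


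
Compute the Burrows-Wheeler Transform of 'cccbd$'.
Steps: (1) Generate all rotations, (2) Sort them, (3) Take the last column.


Rotations (sorted):
  0: $cccbd -> last char: d
  1: bd$ccc -> last char: c
  2: cbd$cc -> last char: c
  3: ccbd$c -> last char: c
  4: cccbd$ -> last char: $
  5: d$cccb -> last char: b


BWT = dccc$b


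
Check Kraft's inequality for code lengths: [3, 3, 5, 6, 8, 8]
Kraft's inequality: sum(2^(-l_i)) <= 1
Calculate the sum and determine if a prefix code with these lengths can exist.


Sum = 2^(-3) + 2^(-3) + 2^(-5) + 2^(-6) + 2^(-8) + 2^(-8)
    = 0.125 + 0.125 + 0.03125 + 0.015625 + 0.00390625 + 0.00390625
    = 78/256 = 0.3046875
Since 0.3046875 <= 1, Kraft's inequality IS satisfied.
A prefix code with these lengths CAN exist.

Kraft sum = 0.3046875. Satisfied.


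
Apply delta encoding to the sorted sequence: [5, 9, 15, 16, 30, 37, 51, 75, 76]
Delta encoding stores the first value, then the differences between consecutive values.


First value: 5
Deltas:
  9 - 5 = 4
  15 - 9 = 6
  16 - 15 = 1
  30 - 16 = 14
  37 - 30 = 7
  51 - 37 = 14
  75 - 51 = 24
  76 - 75 = 1


Delta encoded: [5, 4, 6, 1, 14, 7, 14, 24, 1]


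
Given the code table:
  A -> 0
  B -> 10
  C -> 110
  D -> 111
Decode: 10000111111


Decoding:
10 -> B
0 -> A
0 -> A
0 -> A
111 -> D
111 -> D


Result: BAAADD


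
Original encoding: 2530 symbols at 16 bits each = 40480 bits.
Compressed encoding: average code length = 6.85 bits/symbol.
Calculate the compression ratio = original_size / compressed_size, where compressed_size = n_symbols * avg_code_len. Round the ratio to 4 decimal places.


original_size = n_symbols * orig_bits = 2530 * 16 = 40480 bits
compressed_size = n_symbols * avg_code_len = 2530 * 6.85 = 17330.5 bits
ratio = original_size / compressed_size = 40480 / 17330.5 = 2.3358

Compression ratio = 2.3358


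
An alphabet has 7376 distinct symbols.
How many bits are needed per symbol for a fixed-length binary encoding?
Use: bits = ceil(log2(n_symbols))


log2(7376) = 12.8486
Bracket: 2^12 = 4096 < 7376 <= 2^13 = 8192
So ceil(log2(7376)) = 13

bits = ceil(log2(7376)) = ceil(12.8486) = 13 bits


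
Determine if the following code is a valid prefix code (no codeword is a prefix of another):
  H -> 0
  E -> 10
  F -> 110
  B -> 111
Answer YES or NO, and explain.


Checking each pair (does one codeword prefix another?):
  H='0' vs E='10': no prefix
  H='0' vs F='110': no prefix
  H='0' vs B='111': no prefix
  E='10' vs H='0': no prefix
  E='10' vs F='110': no prefix
  E='10' vs B='111': no prefix
  F='110' vs H='0': no prefix
  F='110' vs E='10': no prefix
  F='110' vs B='111': no prefix
  B='111' vs H='0': no prefix
  B='111' vs E='10': no prefix
  B='111' vs F='110': no prefix
No violation found over all pairs.

YES -- this is a valid prefix code. No codeword is a prefix of any other codeword.


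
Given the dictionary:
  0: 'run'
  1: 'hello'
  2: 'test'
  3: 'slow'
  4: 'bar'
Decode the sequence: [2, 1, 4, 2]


Look up each index in the dictionary:
  2 -> 'test'
  1 -> 'hello'
  4 -> 'bar'
  2 -> 'test'

Decoded: "test hello bar test"


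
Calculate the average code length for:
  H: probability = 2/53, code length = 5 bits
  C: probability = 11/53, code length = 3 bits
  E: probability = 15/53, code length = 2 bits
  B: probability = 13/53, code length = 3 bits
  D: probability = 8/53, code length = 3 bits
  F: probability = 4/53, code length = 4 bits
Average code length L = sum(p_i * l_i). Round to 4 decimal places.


Weighted contributions p_i * l_i:
  H: (2/53) * 5 = 10/53
  C: (11/53) * 3 = 33/53
  E: (15/53) * 2 = 30/53
  B: (13/53) * 3 = 39/53
  D: (8/53) * 3 = 24/53
  F: (4/53) * 4 = 16/53
Sum = (10 + 33 + 30 + 39 + 24 + 16)/53 = 152/53

L = 152/53 = 2.8679 bits/symbol


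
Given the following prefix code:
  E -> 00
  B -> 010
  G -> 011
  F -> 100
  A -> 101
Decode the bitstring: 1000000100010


Decoding step by step:
Bits 100 -> F
Bits 00 -> E
Bits 00 -> E
Bits 100 -> F
Bits 010 -> B


Decoded message: FEEFB


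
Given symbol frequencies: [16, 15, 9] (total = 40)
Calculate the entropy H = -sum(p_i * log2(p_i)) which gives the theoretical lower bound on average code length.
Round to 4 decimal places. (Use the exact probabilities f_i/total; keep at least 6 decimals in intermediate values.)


Per-symbol terms -p_i * log2(p_i) with p_i = f_i/40:
  p = 16/40 = 0.400000: log2(p) = -1.321928, -p*log2(p) = 0.528771
  p = 15/40 = 0.375000: log2(p) = -1.415037, -p*log2(p) = 0.530639
  p = 9/40 = 0.225000: log2(p) = -2.152003, -p*log2(p) = 0.484201
H = 0.528771 + 0.530639 + 0.484201 = 1.543611

H = 1.5436 bits/symbol


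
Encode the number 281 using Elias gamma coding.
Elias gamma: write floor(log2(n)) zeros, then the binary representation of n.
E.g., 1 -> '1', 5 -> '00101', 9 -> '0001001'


num_bits = floor(log2(281)) + 1 = 9
leading_zeros = num_bits - 1 = 8
binary(281) = 100011001

Elias gamma(281) = '00000000' + '100011001' = 00000000100011001 (17 bits)


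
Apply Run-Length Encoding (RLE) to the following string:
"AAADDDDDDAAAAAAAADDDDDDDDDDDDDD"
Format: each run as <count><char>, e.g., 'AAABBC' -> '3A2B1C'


Scanning runs left to right:
  i=0: run of 'A' x 3 -> '3A'
  i=3: run of 'D' x 6 -> '6D'
  i=9: run of 'A' x 8 -> '8A'
  i=17: run of 'D' x 14 -> '14D'

RLE = 3A6D8A14D


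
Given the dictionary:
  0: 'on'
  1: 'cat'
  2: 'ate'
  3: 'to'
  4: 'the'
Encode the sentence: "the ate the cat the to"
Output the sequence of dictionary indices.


Look up each word in the dictionary:
  'the' -> 4
  'ate' -> 2
  'the' -> 4
  'cat' -> 1
  'the' -> 4
  'to' -> 3

Encoded: [4, 2, 4, 1, 4, 3]


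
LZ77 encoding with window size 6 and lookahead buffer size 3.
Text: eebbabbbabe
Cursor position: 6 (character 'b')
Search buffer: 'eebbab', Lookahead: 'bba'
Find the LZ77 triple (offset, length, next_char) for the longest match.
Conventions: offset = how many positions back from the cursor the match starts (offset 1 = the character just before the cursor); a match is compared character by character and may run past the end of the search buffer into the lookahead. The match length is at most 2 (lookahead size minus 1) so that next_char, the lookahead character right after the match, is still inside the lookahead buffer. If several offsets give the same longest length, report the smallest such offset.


Try each offset into the search buffer:
  offset=1 (pos 5, char 'b'): match length 2
  offset=2 (pos 4, char 'a'): match length 0
  offset=3 (pos 3, char 'b'): match length 1
  offset=4 (pos 2, char 'b'): match length 2
  offset=5 (pos 1, char 'e'): match length 0
  offset=6 (pos 0, char 'e'): match length 0
Longest match has length 2, found at offsets 1, 4; take the smallest, offset 1.
next_char = character at position 6 + 2 = 8 -> 'a'

Best match: offset=1, length=2 (matching 'bb' starting at position 5)
LZ77 triple: (1, 2, 'a')


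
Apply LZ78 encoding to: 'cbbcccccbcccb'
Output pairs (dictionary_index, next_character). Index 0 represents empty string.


LZ78 encoding steps:
Dictionary: {0: ''}
Step 1: w='' (idx 0), next='c' -> output (0, 'c'), add 'c' as idx 1
Step 2: w='' (idx 0), next='b' -> output (0, 'b'), add 'b' as idx 2
Step 3: w='b' (idx 2), next='c' -> output (2, 'c'), add 'bc' as idx 3
Step 4: w='c' (idx 1), next='c' -> output (1, 'c'), add 'cc' as idx 4
Step 5: w='cc' (idx 4), next='b' -> output (4, 'b'), add 'ccb' as idx 5
Step 6: w='cc' (idx 4), next='c' -> output (4, 'c'), add 'ccc' as idx 6
Step 7: w='b' (idx 2), end of input -> output (2, '')


Encoded: [(0, 'c'), (0, 'b'), (2, 'c'), (1, 'c'), (4, 'b'), (4, 'c'), (2, '')]


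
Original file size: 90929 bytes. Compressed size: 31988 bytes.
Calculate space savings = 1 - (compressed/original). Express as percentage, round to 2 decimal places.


ratio = compressed/original = 31988/90929 = 0.351791
savings = 1 - ratio = 1 - 0.351791 = 0.648209
as a percentage: 0.648209 * 100 = 64.82%

Space savings = 1 - 31988/90929 = 64.82%


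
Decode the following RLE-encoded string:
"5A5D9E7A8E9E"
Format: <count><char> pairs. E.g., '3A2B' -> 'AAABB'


Expanding each <count><char> pair:
  5A -> 'AAAAA'
  5D -> 'DDDDD'
  9E -> 'EEEEEEEEE'
  7A -> 'AAAAAAA'
  8E -> 'EEEEEEEE'
  9E -> 'EEEEEEEEE'

Decoded = AAAAADDDDDEEEEEEEEEAAAAAAAEEEEEEEEEEEEEEEEE


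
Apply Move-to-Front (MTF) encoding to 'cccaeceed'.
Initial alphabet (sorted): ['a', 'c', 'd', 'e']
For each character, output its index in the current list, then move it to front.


MTF encoding:
'c': index 1 in ['a', 'c', 'd', 'e'] -> ['c', 'a', 'd', 'e']
'c': index 0 in ['c', 'a', 'd', 'e'] -> ['c', 'a', 'd', 'e']
'c': index 0 in ['c', 'a', 'd', 'e'] -> ['c', 'a', 'd', 'e']
'a': index 1 in ['c', 'a', 'd', 'e'] -> ['a', 'c', 'd', 'e']
'e': index 3 in ['a', 'c', 'd', 'e'] -> ['e', 'a', 'c', 'd']
'c': index 2 in ['e', 'a', 'c', 'd'] -> ['c', 'e', 'a', 'd']
'e': index 1 in ['c', 'e', 'a', 'd'] -> ['e', 'c', 'a', 'd']
'e': index 0 in ['e', 'c', 'a', 'd'] -> ['e', 'c', 'a', 'd']
'd': index 3 in ['e', 'c', 'a', 'd'] -> ['d', 'e', 'c', 'a']


Output: [1, 0, 0, 1, 3, 2, 1, 0, 3]


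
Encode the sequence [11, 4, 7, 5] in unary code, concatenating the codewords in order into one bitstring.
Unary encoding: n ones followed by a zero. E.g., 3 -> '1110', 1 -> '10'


Encode each number as n ones followed by a terminating 0:
  11 -> 111111111110 (12 bits)
  4 -> 11110 (5 bits)
  7 -> 11111110 (8 bits)
  5 -> 111110 (6 bits)
Total length = 12 + 5 + 8 + 6 = 31 bits.

Unary([11, 4, 7, 5]) = 1111111111101111011111110111110 (31 bits)


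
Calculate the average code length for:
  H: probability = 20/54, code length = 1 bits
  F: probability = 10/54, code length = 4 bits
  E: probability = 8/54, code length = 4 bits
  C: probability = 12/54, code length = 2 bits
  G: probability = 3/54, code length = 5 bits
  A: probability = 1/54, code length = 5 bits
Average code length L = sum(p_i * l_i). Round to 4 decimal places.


Weighted contributions p_i * l_i:
  H: (20/54) * 1 = 20/54
  F: (10/54) * 4 = 40/54
  E: (8/54) * 4 = 32/54
  C: (12/54) * 2 = 24/54
  G: (3/54) * 5 = 15/54
  A: (1/54) * 5 = 5/54
Sum = (20 + 40 + 32 + 24 + 15 + 5)/54 = 136/54

L = 136/54 = 2.5185 bits/symbol


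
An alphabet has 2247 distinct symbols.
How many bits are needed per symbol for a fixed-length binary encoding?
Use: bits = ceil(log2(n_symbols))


log2(2247) = 11.1338
Bracket: 2^11 = 2048 < 2247 <= 2^12 = 4096
So ceil(log2(2247)) = 12

bits = ceil(log2(2247)) = ceil(11.1338) = 12 bits


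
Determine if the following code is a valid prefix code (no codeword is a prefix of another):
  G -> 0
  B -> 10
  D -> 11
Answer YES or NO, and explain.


Checking each pair (does one codeword prefix another?):
  G='0' vs B='10': no prefix
  G='0' vs D='11': no prefix
  B='10' vs G='0': no prefix
  B='10' vs D='11': no prefix
  D='11' vs G='0': no prefix
  D='11' vs B='10': no prefix
No violation found over all pairs.

YES -- this is a valid prefix code. No codeword is a prefix of any other codeword.


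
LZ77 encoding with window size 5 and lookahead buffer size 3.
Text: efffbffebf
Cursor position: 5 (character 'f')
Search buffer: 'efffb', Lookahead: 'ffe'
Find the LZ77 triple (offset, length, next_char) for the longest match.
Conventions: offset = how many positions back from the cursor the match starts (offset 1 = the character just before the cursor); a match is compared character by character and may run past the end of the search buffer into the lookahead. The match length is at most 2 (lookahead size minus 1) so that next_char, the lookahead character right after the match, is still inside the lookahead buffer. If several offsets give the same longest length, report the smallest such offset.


Try each offset into the search buffer:
  offset=1 (pos 4, char 'b'): match length 0
  offset=2 (pos 3, char 'f'): match length 1
  offset=3 (pos 2, char 'f'): match length 2
  offset=4 (pos 1, char 'f'): match length 2
  offset=5 (pos 0, char 'e'): match length 0
Longest match has length 2, found at offsets 3, 4; take the smallest, offset 3.
next_char = character at position 5 + 2 = 7 -> 'e'

Best match: offset=3, length=2 (matching 'ff' starting at position 2)
LZ77 triple: (3, 2, 'e')


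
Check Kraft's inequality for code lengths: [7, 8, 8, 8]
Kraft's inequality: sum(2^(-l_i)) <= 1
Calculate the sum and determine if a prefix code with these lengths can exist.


Sum = 2^(-7) + 2^(-8) + 2^(-8) + 2^(-8)
    = 0.0078125 + 0.00390625 + 0.00390625 + 0.00390625
    = 5/256 = 0.01953125
Since 0.01953125 <= 1, Kraft's inequality IS satisfied.
A prefix code with these lengths CAN exist.

Kraft sum = 0.01953125. Satisfied.


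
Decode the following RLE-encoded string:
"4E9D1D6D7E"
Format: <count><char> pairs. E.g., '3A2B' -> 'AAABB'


Expanding each <count><char> pair:
  4E -> 'EEEE'
  9D -> 'DDDDDDDDD'
  1D -> 'D'
  6D -> 'DDDDDD'
  7E -> 'EEEEEEE'

Decoded = EEEEDDDDDDDDDDDDDDDDEEEEEEE


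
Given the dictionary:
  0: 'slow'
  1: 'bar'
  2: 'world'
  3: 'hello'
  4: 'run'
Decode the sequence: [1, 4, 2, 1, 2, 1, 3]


Look up each index in the dictionary:
  1 -> 'bar'
  4 -> 'run'
  2 -> 'world'
  1 -> 'bar'
  2 -> 'world'
  1 -> 'bar'
  3 -> 'hello'

Decoded: "bar run world bar world bar hello"


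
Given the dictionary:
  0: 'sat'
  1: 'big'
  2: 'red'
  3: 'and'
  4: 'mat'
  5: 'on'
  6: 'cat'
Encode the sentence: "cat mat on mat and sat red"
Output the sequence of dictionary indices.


Look up each word in the dictionary:
  'cat' -> 6
  'mat' -> 4
  'on' -> 5
  'mat' -> 4
  'and' -> 3
  'sat' -> 0
  'red' -> 2

Encoded: [6, 4, 5, 4, 3, 0, 2]


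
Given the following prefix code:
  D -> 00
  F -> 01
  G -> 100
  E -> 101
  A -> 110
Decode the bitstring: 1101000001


Decoding step by step:
Bits 110 -> A
Bits 100 -> G
Bits 00 -> D
Bits 01 -> F


Decoded message: AGDF


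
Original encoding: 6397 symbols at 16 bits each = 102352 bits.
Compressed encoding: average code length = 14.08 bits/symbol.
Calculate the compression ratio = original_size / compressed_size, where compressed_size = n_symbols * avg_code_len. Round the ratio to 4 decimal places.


original_size = n_symbols * orig_bits = 6397 * 16 = 102352 bits
compressed_size = n_symbols * avg_code_len = 6397 * 14.08 = 90069.76 bits
ratio = original_size / compressed_size = 102352 / 90069.76 = 1.1364

Compression ratio = 1.1364


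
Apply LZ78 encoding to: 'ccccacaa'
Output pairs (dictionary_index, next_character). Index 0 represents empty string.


LZ78 encoding steps:
Dictionary: {0: ''}
Step 1: w='' (idx 0), next='c' -> output (0, 'c'), add 'c' as idx 1
Step 2: w='c' (idx 1), next='c' -> output (1, 'c'), add 'cc' as idx 2
Step 3: w='c' (idx 1), next='a' -> output (1, 'a'), add 'ca' as idx 3
Step 4: w='ca' (idx 3), next='a' -> output (3, 'a'), add 'caa' as idx 4


Encoded: [(0, 'c'), (1, 'c'), (1, 'a'), (3, 'a')]


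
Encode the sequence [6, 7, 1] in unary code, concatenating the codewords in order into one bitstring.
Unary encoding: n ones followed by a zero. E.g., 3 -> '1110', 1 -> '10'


Encode each number as n ones followed by a terminating 0:
  6 -> 1111110 (7 bits)
  7 -> 11111110 (8 bits)
  1 -> 10 (2 bits)
Total length = 7 + 8 + 2 = 17 bits.

Unary([6, 7, 1]) = 11111101111111010 (17 bits)


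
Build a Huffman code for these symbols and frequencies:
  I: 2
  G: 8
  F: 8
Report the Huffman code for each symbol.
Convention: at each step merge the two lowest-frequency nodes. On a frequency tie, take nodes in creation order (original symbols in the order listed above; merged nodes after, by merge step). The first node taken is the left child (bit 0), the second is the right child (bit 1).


Huffman tree construction:
Step 1: Merge I(2) + G(8) = 10
Step 2: Merge F(8) + (I+G)(10) = 18
Read each symbol's code off the tree from the root (left child = 0, right child = 1).

Codes:
  I: 10 (length 2)
  G: 11 (length 2)
  F: 0 (length 1)
Average code length: 28/18 = 1.5556 bits/symbol


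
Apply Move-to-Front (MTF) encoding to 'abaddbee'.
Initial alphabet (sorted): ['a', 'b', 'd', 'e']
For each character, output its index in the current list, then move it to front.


MTF encoding:
'a': index 0 in ['a', 'b', 'd', 'e'] -> ['a', 'b', 'd', 'e']
'b': index 1 in ['a', 'b', 'd', 'e'] -> ['b', 'a', 'd', 'e']
'a': index 1 in ['b', 'a', 'd', 'e'] -> ['a', 'b', 'd', 'e']
'd': index 2 in ['a', 'b', 'd', 'e'] -> ['d', 'a', 'b', 'e']
'd': index 0 in ['d', 'a', 'b', 'e'] -> ['d', 'a', 'b', 'e']
'b': index 2 in ['d', 'a', 'b', 'e'] -> ['b', 'd', 'a', 'e']
'e': index 3 in ['b', 'd', 'a', 'e'] -> ['e', 'b', 'd', 'a']
'e': index 0 in ['e', 'b', 'd', 'a'] -> ['e', 'b', 'd', 'a']


Output: [0, 1, 1, 2, 0, 2, 3, 0]


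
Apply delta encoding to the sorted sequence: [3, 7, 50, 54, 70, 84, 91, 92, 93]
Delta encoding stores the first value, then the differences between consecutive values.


First value: 3
Deltas:
  7 - 3 = 4
  50 - 7 = 43
  54 - 50 = 4
  70 - 54 = 16
  84 - 70 = 14
  91 - 84 = 7
  92 - 91 = 1
  93 - 92 = 1


Delta encoded: [3, 4, 43, 4, 16, 14, 7, 1, 1]


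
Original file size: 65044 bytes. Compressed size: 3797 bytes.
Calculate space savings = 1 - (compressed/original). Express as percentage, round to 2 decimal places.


ratio = compressed/original = 3797/65044 = 0.058376
savings = 1 - ratio = 1 - 0.058376 = 0.941624
as a percentage: 0.941624 * 100 = 94.16%

Space savings = 1 - 3797/65044 = 94.16%


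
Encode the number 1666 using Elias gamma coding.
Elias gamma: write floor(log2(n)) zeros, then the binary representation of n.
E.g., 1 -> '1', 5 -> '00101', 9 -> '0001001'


num_bits = floor(log2(1666)) + 1 = 11
leading_zeros = num_bits - 1 = 10
binary(1666) = 11010000010

Elias gamma(1666) = '0000000000' + '11010000010' = 000000000011010000010 (21 bits)


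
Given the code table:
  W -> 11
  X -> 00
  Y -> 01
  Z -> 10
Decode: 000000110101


Decoding:
00 -> X
00 -> X
00 -> X
11 -> W
01 -> Y
01 -> Y


Result: XXXWYY


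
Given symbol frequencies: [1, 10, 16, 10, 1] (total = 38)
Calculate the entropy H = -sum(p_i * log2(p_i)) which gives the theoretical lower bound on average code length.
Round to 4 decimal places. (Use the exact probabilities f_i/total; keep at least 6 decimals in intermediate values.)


Per-symbol terms -p_i * log2(p_i) with p_i = f_i/38:
  p = 1/38 = 0.026316: log2(p) = -5.247928, -p*log2(p) = 0.138103
  p = 10/38 = 0.263158: log2(p) = -1.925999, -p*log2(p) = 0.506842
  p = 16/38 = 0.421053: log2(p) = -1.247928, -p*log2(p) = 0.525443
  p = 10/38 = 0.263158: log2(p) = -1.925999, -p*log2(p) = 0.506842
  p = 1/38 = 0.026316: log2(p) = -5.247928, -p*log2(p) = 0.138103
H = 0.138103 + 0.506842 + 0.525443 + 0.506842 + 0.138103 = 1.815333

H = 1.8153 bits/symbol


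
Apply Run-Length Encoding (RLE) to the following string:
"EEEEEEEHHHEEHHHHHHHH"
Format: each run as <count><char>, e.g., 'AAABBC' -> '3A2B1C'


Scanning runs left to right:
  i=0: run of 'E' x 7 -> '7E'
  i=7: run of 'H' x 3 -> '3H'
  i=10: run of 'E' x 2 -> '2E'
  i=12: run of 'H' x 8 -> '8H'

RLE = 7E3H2E8H


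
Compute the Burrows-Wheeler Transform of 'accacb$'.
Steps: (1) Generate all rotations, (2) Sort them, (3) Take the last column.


Rotations (sorted):
  0: $accacb -> last char: b
  1: acb$acc -> last char: c
  2: accacb$ -> last char: $
  3: b$accac -> last char: c
  4: cacb$ac -> last char: c
  5: cb$acca -> last char: a
  6: ccacb$a -> last char: a


BWT = bc$ccaa


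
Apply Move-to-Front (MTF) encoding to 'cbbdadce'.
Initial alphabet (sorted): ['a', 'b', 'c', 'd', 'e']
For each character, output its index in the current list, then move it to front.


MTF encoding:
'c': index 2 in ['a', 'b', 'c', 'd', 'e'] -> ['c', 'a', 'b', 'd', 'e']
'b': index 2 in ['c', 'a', 'b', 'd', 'e'] -> ['b', 'c', 'a', 'd', 'e']
'b': index 0 in ['b', 'c', 'a', 'd', 'e'] -> ['b', 'c', 'a', 'd', 'e']
'd': index 3 in ['b', 'c', 'a', 'd', 'e'] -> ['d', 'b', 'c', 'a', 'e']
'a': index 3 in ['d', 'b', 'c', 'a', 'e'] -> ['a', 'd', 'b', 'c', 'e']
'd': index 1 in ['a', 'd', 'b', 'c', 'e'] -> ['d', 'a', 'b', 'c', 'e']
'c': index 3 in ['d', 'a', 'b', 'c', 'e'] -> ['c', 'd', 'a', 'b', 'e']
'e': index 4 in ['c', 'd', 'a', 'b', 'e'] -> ['e', 'c', 'd', 'a', 'b']


Output: [2, 2, 0, 3, 3, 1, 3, 4]


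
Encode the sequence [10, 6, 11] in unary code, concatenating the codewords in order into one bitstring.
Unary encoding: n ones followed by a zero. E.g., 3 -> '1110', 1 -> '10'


Encode each number as n ones followed by a terminating 0:
  10 -> 11111111110 (11 bits)
  6 -> 1111110 (7 bits)
  11 -> 111111111110 (12 bits)
Total length = 11 + 7 + 12 = 30 bits.

Unary([10, 6, 11]) = 111111111101111110111111111110 (30 bits)


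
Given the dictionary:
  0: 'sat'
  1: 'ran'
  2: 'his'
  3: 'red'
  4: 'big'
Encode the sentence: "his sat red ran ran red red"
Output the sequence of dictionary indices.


Look up each word in the dictionary:
  'his' -> 2
  'sat' -> 0
  'red' -> 3
  'ran' -> 1
  'ran' -> 1
  'red' -> 3
  'red' -> 3

Encoded: [2, 0, 3, 1, 1, 3, 3]


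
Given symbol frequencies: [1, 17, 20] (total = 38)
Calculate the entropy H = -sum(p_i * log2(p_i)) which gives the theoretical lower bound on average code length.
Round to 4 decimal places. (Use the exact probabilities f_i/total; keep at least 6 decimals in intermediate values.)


Per-symbol terms -p_i * log2(p_i) with p_i = f_i/38:
  p = 1/38 = 0.026316: log2(p) = -5.247928, -p*log2(p) = 0.138103
  p = 17/38 = 0.447368: log2(p) = -1.160465, -p*log2(p) = 0.519155
  p = 20/38 = 0.526316: log2(p) = -0.925999, -p*log2(p) = 0.487368
H = 0.138103 + 0.519155 + 0.487368 = 1.144626

H = 1.1446 bits/symbol
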